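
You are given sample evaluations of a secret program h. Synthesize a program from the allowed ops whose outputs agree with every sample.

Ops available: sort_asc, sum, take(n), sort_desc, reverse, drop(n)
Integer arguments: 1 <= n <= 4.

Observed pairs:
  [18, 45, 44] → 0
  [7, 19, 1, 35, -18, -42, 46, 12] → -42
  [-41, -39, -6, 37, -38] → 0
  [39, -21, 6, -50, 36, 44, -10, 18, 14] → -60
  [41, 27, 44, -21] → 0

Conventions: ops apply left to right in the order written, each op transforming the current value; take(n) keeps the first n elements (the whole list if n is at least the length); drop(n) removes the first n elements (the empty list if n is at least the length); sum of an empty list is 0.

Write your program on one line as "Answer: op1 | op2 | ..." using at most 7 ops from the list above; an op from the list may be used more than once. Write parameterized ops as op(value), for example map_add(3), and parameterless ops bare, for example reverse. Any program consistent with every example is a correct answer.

drop(3) | reverse | sort_desc | drop(1) | drop(3) | sum

Check, running the answer program on each example:
  [18, 45, 44] -> [] -> [] -> [] -> [] -> [] -> 0
  [7, 19, 1, 35, -18, -42, 46, 12] -> [35, -18, -42, 46, 12] -> [12, 46, -42, -18, 35] -> [46, 35, 12, -18, -42] -> [35, 12, -18, -42] -> [-42] -> -42
  [-41, -39, -6, 37, -38] -> [37, -38] -> [-38, 37] -> [37, -38] -> [-38] -> [] -> 0
  [39, -21, 6, -50, 36, 44, -10, 18, 14] -> [-50, 36, 44, -10, 18, 14] -> [14, 18, -10, 44, 36, -50] -> [44, 36, 18, 14, -10, -50] -> [36, 18, 14, -10, -50] -> [-10, -50] -> -60
  [41, 27, 44, -21] -> [-21] -> [-21] -> [-21] -> [] -> [] -> 0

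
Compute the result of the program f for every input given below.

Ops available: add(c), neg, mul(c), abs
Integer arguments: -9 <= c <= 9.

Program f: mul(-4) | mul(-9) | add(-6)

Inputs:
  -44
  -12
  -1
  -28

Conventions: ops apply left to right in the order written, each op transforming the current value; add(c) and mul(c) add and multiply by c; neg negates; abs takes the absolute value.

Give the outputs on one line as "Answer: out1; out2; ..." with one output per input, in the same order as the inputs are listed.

Execution, op by op:
  -44 -> 176 -> -1584 -> -1590
  -12 -> 48 -> -432 -> -438
  -1 -> 4 -> -36 -> -42
  -28 -> 112 -> -1008 -> -1014

-1590; -438; -42; -1014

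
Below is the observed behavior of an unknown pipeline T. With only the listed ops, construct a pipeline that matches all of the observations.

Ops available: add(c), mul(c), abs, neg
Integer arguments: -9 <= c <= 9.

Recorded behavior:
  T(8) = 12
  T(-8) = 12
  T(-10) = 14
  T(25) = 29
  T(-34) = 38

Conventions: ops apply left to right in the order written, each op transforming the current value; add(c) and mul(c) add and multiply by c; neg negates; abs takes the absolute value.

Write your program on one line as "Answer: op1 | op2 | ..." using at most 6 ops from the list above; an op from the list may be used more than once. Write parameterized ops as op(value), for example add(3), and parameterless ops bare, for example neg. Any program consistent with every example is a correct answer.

abs | add(-2) | neg | add(-6) | neg

Check, running the answer program on each example:
  8 -> 8 -> 6 -> -6 -> -12 -> 12
  -8 -> 8 -> 6 -> -6 -> -12 -> 12
  -10 -> 10 -> 8 -> -8 -> -14 -> 14
  25 -> 25 -> 23 -> -23 -> -29 -> 29
  -34 -> 34 -> 32 -> -32 -> -38 -> 38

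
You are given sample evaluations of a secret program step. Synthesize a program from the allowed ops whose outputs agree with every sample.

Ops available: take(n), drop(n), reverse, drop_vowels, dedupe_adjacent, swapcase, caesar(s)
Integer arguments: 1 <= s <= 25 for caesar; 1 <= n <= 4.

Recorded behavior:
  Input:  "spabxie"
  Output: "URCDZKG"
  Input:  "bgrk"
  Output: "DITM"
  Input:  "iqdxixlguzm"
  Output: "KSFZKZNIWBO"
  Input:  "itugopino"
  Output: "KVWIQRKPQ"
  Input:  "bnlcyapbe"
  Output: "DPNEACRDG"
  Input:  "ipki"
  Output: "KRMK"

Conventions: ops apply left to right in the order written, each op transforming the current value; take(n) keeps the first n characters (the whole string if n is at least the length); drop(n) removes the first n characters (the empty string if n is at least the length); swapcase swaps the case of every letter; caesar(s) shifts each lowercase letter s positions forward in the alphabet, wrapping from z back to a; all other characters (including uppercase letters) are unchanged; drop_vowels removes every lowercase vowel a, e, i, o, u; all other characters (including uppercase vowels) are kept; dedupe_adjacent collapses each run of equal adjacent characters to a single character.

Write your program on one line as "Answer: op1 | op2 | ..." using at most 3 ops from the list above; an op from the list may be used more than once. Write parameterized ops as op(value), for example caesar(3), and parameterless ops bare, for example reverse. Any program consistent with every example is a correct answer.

caesar(11) | caesar(17) | swapcase

Check, running the answer program on each example:
  "spabxie" -> "dalmitp" -> "urcdzkg" -> "URCDZKG"
  "bgrk" -> "mrcv" -> "ditm" -> "DITM"
  "iqdxixlguzm" -> "tboitiwrfkx" -> "ksfzkzniwbo" -> "KSFZKZNIWBO"
  "itugopino" -> "tefrzatyz" -> "kvwiqrkpq" -> "KVWIQRKPQ"
  "bnlcyapbe" -> "mywnjlamp" -> "dpneacrdg" -> "DPNEACRDG"
  "ipki" -> "tavt" -> "krmk" -> "KRMK"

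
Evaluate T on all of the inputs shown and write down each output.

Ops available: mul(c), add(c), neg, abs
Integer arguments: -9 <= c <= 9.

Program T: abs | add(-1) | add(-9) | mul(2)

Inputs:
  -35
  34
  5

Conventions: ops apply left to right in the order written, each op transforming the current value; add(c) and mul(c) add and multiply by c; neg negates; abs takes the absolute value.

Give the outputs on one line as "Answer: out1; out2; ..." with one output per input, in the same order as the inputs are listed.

50; 48; -10

Execution, op by op:
  -35 -> 35 -> 34 -> 25 -> 50
  34 -> 34 -> 33 -> 24 -> 48
  5 -> 5 -> 4 -> -5 -> -10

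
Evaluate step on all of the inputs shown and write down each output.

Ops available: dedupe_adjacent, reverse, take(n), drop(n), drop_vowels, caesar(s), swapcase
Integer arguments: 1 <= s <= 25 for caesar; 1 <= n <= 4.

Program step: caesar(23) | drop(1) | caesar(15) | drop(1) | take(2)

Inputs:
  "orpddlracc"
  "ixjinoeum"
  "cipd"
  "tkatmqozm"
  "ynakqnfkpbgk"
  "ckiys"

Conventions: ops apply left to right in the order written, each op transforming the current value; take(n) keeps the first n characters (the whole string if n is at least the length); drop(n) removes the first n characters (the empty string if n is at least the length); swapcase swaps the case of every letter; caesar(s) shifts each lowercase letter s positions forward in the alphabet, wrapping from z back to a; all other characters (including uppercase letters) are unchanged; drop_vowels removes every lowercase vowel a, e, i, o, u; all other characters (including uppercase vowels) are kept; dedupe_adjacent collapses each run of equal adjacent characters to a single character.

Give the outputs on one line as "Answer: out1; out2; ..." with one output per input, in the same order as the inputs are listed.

Execution, op by op:
  "orpddlracc" -> "lomaaioxzz" -> "omaaioxzz" -> "dbppxdmoo" -> "bppxdmoo" -> "bp"
  "ixjinoeum" -> "fugfklbrj" -> "ugfklbrj" -> "jvuzaqgy" -> "vuzaqgy" -> "vu"
  "cipd" -> "zfma" -> "fma" -> "ubp" -> "bp" -> "bp"
  "tkatmqozm" -> "qhxqjnlwj" -> "hxqjnlwj" -> "wmfycaly" -> "mfycaly" -> "mf"
  "ynakqnfkpbgk" -> "vkxhnkchmydh" -> "kxhnkchmydh" -> "zmwczrwbnsw" -> "mwczrwbnsw" -> "mw"
  "ckiys" -> "zhfvp" -> "hfvp" -> "wuke" -> "uke" -> "uk"

"bp"; "vu"; "bp"; "mf"; "mw"; "uk"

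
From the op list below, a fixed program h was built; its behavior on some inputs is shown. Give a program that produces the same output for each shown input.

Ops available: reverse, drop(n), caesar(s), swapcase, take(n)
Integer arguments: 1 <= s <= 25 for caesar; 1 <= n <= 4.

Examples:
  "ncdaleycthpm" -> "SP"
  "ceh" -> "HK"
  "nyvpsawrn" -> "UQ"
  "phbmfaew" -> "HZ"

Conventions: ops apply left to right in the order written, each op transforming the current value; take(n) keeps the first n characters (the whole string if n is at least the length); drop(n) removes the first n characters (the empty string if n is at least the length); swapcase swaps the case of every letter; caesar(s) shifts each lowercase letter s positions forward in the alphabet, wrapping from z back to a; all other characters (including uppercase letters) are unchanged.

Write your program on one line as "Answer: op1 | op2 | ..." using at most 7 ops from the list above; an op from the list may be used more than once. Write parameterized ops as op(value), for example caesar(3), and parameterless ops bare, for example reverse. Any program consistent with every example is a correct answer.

reverse | take(3) | caesar(3) | swapcase | reverse | drop(1)

Check, running the answer program on each example:
  "ncdaleycthpm" -> "mphtcyeladcn" -> "mph" -> "psk" -> "PSK" -> "KSP" -> "SP"
  "ceh" -> "hec" -> "hec" -> "khf" -> "KHF" -> "FHK" -> "HK"
  "nyvpsawrn" -> "nrwaspvyn" -> "nrw" -> "quz" -> "QUZ" -> "ZUQ" -> "UQ"
  "phbmfaew" -> "weafmbhp" -> "wea" -> "zhd" -> "ZHD" -> "DHZ" -> "HZ"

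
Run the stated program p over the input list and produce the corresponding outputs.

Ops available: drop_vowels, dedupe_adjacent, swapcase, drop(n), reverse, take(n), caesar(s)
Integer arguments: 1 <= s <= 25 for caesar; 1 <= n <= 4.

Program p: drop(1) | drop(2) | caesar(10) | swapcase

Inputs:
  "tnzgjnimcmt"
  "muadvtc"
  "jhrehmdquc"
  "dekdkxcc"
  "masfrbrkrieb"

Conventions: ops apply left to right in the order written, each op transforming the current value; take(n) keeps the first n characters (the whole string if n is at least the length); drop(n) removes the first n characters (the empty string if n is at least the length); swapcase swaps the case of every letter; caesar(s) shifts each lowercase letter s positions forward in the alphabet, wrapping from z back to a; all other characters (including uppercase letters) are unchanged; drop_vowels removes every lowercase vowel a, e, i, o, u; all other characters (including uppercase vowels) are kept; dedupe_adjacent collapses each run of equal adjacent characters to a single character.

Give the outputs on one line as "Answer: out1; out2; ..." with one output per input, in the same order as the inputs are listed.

"QTXSWMWD"; "NFDM"; "ORWNAEM"; "NUHMM"; "PBLBUBSOL"

Execution, op by op:
  "tnzgjnimcmt" -> "nzgjnimcmt" -> "gjnimcmt" -> "qtxswmwd" -> "QTXSWMWD"
  "muadvtc" -> "uadvtc" -> "dvtc" -> "nfdm" -> "NFDM"
  "jhrehmdquc" -> "hrehmdquc" -> "ehmdquc" -> "orwnaem" -> "ORWNAEM"
  "dekdkxcc" -> "ekdkxcc" -> "dkxcc" -> "nuhmm" -> "NUHMM"
  "masfrbrkrieb" -> "asfrbrkrieb" -> "frbrkrieb" -> "pblbubsol" -> "PBLBUBSOL"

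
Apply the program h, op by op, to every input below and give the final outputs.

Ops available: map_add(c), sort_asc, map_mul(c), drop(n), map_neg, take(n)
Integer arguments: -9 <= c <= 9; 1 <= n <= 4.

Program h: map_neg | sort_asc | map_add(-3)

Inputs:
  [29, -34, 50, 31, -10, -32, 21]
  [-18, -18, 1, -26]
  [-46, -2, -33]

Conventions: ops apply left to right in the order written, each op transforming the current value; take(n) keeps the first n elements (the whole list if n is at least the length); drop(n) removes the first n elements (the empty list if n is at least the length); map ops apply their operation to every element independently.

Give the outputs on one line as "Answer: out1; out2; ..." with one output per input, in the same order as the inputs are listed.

[-53, -34, -32, -24, 7, 29, 31]; [-4, 15, 15, 23]; [-1, 30, 43]

Execution, op by op:
  [29, -34, 50, 31, -10, -32, 21] -> [-29, 34, -50, -31, 10, 32, -21] -> [-50, -31, -29, -21, 10, 32, 34] -> [-53, -34, -32, -24, 7, 29, 31]
  [-18, -18, 1, -26] -> [18, 18, -1, 26] -> [-1, 18, 18, 26] -> [-4, 15, 15, 23]
  [-46, -2, -33] -> [46, 2, 33] -> [2, 33, 46] -> [-1, 30, 43]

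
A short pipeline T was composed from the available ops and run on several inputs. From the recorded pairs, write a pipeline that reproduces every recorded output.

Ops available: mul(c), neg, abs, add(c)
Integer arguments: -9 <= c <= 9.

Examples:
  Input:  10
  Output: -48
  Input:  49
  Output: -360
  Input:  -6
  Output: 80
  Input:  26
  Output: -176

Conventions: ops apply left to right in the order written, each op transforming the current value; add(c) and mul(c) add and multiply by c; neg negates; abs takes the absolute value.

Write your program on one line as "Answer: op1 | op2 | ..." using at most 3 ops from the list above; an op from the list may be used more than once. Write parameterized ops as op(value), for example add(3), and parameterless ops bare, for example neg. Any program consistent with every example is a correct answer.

neg | add(4) | mul(8)

Check, running the answer program on each example:
  10 -> -10 -> -6 -> -48
  49 -> -49 -> -45 -> -360
  -6 -> 6 -> 10 -> 80
  26 -> -26 -> -22 -> -176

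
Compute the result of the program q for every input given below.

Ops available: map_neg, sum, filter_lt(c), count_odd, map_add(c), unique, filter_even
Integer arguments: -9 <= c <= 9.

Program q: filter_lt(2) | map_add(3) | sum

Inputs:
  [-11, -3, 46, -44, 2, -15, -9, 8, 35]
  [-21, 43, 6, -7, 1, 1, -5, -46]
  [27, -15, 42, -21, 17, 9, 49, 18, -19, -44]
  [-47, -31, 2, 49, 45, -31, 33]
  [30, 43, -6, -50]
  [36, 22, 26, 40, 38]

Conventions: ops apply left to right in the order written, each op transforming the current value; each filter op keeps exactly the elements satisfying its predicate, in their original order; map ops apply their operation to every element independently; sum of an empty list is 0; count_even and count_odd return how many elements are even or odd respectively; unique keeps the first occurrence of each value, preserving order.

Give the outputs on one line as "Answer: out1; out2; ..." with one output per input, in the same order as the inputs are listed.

Execution, op by op:
  [-11, -3, 46, -44, 2, -15, -9, 8, 35] -> [-11, -3, -44, -15, -9] -> [-8, 0, -41, -12, -6] -> -67
  [-21, 43, 6, -7, 1, 1, -5, -46] -> [-21, -7, 1, 1, -5, -46] -> [-18, -4, 4, 4, -2, -43] -> -59
  [27, -15, 42, -21, 17, 9, 49, 18, -19, -44] -> [-15, -21, -19, -44] -> [-12, -18, -16, -41] -> -87
  [-47, -31, 2, 49, 45, -31, 33] -> [-47, -31, -31] -> [-44, -28, -28] -> -100
  [30, 43, -6, -50] -> [-6, -50] -> [-3, -47] -> -50
  [36, 22, 26, 40, 38] -> [] -> [] -> 0

-67; -59; -87; -100; -50; 0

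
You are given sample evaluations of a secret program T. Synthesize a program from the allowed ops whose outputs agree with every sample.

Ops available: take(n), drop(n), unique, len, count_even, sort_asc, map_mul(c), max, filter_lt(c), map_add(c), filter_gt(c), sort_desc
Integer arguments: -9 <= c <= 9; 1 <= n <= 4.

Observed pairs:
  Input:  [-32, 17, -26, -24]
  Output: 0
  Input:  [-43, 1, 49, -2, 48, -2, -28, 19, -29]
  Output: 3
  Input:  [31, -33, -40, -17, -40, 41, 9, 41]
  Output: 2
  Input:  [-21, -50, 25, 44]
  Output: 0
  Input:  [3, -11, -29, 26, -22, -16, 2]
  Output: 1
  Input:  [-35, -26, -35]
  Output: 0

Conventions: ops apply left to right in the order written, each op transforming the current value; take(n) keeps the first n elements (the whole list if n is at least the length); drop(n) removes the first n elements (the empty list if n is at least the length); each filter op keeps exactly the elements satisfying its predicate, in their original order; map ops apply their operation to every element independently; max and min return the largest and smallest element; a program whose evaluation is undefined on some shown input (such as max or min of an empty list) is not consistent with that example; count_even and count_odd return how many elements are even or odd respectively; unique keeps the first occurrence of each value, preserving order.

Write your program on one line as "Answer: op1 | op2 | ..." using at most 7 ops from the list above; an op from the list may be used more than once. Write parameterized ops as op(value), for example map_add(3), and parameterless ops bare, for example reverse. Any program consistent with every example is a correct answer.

filter_gt(-7) | map_mul(-4) | map_add(1) | drop(2) | take(3) | len

Check, running the answer program on each example:
  [-32, 17, -26, -24] -> [17] -> [-68] -> [-67] -> [] -> [] -> 0
  [-43, 1, 49, -2, 48, -2, -28, 19, -29] -> [1, 49, -2, 48, -2, 19] -> [-4, -196, 8, -192, 8, -76] -> [-3, -195, 9, -191, 9, -75] -> [9, -191, 9, -75] -> [9, -191, 9] -> 3
  [31, -33, -40, -17, -40, 41, 9, 41] -> [31, 41, 9, 41] -> [-124, -164, -36, -164] -> [-123, -163, -35, -163] -> [-35, -163] -> [-35, -163] -> 2
  [-21, -50, 25, 44] -> [25, 44] -> [-100, -176] -> [-99, -175] -> [] -> [] -> 0
  [3, -11, -29, 26, -22, -16, 2] -> [3, 26, 2] -> [-12, -104, -8] -> [-11, -103, -7] -> [-7] -> [-7] -> 1
  [-35, -26, -35] -> [] -> [] -> [] -> [] -> [] -> 0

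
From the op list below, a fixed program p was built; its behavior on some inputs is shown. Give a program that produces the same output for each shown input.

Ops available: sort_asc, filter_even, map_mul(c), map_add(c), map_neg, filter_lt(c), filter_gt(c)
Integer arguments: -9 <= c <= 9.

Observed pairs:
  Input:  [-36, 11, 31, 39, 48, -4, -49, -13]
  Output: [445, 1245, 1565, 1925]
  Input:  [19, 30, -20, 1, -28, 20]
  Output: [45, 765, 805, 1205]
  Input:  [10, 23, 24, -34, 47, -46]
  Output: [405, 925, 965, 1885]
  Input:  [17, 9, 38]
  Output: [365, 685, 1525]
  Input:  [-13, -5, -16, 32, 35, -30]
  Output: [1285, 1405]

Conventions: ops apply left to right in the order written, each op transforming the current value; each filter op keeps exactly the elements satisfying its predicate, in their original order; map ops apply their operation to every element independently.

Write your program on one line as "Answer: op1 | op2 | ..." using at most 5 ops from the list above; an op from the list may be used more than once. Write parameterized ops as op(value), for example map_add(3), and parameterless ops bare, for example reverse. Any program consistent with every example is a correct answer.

map_mul(8) | map_mul(5) | filter_gt(8) | map_add(5) | sort_asc

Check, running the answer program on each example:
  [-36, 11, 31, 39, 48, -4, -49, -13] -> [-288, 88, 248, 312, 384, -32, -392, -104] -> [-1440, 440, 1240, 1560, 1920, -160, -1960, -520] -> [440, 1240, 1560, 1920] -> [445, 1245, 1565, 1925] -> [445, 1245, 1565, 1925]
  [19, 30, -20, 1, -28, 20] -> [152, 240, -160, 8, -224, 160] -> [760, 1200, -800, 40, -1120, 800] -> [760, 1200, 40, 800] -> [765, 1205, 45, 805] -> [45, 765, 805, 1205]
  [10, 23, 24, -34, 47, -46] -> [80, 184, 192, -272, 376, -368] -> [400, 920, 960, -1360, 1880, -1840] -> [400, 920, 960, 1880] -> [405, 925, 965, 1885] -> [405, 925, 965, 1885]
  [17, 9, 38] -> [136, 72, 304] -> [680, 360, 1520] -> [680, 360, 1520] -> [685, 365, 1525] -> [365, 685, 1525]
  [-13, -5, -16, 32, 35, -30] -> [-104, -40, -128, 256, 280, -240] -> [-520, -200, -640, 1280, 1400, -1200] -> [1280, 1400] -> [1285, 1405] -> [1285, 1405]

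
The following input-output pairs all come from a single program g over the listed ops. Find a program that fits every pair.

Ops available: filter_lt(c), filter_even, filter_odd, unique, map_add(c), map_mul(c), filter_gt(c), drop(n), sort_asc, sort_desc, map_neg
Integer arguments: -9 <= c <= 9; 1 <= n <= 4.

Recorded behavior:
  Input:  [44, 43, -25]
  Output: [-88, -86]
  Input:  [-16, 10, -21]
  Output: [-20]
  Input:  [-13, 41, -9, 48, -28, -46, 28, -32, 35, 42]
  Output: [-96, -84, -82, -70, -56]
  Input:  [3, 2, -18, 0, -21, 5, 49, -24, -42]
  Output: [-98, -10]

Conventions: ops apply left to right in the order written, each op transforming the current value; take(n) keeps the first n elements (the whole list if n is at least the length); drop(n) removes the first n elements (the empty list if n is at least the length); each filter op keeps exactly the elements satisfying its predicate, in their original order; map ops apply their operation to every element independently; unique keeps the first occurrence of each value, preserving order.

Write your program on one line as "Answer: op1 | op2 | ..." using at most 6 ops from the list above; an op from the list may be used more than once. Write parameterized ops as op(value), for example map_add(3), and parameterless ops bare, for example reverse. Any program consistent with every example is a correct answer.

map_neg | map_mul(2) | sort_desc | filter_lt(-8) | sort_asc

Check, running the answer program on each example:
  [44, 43, -25] -> [-44, -43, 25] -> [-88, -86, 50] -> [50, -86, -88] -> [-86, -88] -> [-88, -86]
  [-16, 10, -21] -> [16, -10, 21] -> [32, -20, 42] -> [42, 32, -20] -> [-20] -> [-20]
  [-13, 41, -9, 48, -28, -46, 28, -32, 35, 42] -> [13, -41, 9, -48, 28, 46, -28, 32, -35, -42] -> [26, -82, 18, -96, 56, 92, -56, 64, -70, -84] -> [92, 64, 56, 26, 18, -56, -70, -82, -84, -96] -> [-56, -70, -82, -84, -96] -> [-96, -84, -82, -70, -56]
  [3, 2, -18, 0, -21, 5, 49, -24, -42] -> [-3, -2, 18, 0, 21, -5, -49, 24, 42] -> [-6, -4, 36, 0, 42, -10, -98, 48, 84] -> [84, 48, 42, 36, 0, -4, -6, -10, -98] -> [-10, -98] -> [-98, -10]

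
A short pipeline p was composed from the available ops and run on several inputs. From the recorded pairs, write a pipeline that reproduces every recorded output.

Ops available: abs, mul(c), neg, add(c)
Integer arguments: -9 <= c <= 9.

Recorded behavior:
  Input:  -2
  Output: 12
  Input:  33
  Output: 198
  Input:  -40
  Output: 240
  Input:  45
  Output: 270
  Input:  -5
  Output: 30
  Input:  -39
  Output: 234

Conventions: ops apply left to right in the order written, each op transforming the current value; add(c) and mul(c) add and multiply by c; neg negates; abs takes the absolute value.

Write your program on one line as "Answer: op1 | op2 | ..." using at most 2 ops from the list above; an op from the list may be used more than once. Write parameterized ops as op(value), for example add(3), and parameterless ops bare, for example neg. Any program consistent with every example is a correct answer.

mul(6) | abs

Check, running the answer program on each example:
  -2 -> -12 -> 12
  33 -> 198 -> 198
  -40 -> -240 -> 240
  45 -> 270 -> 270
  -5 -> -30 -> 30
  -39 -> -234 -> 234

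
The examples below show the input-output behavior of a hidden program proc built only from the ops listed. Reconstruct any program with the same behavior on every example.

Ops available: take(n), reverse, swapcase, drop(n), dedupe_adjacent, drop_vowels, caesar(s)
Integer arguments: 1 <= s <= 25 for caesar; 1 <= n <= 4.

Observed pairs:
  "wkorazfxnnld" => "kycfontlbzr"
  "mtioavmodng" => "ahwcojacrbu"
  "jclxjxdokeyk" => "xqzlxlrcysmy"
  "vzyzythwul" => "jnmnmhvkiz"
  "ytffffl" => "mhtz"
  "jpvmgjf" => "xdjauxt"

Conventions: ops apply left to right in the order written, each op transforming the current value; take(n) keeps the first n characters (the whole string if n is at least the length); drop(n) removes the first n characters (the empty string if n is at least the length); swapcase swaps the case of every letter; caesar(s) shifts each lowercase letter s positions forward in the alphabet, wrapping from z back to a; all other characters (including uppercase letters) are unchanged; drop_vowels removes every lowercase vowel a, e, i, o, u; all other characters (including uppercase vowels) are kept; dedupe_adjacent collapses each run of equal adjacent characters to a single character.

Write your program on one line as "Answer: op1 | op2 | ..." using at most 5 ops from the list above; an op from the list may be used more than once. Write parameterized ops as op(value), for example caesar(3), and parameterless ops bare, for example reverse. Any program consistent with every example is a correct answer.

swapcase | dedupe_adjacent | swapcase | caesar(14)

Check, running the answer program on each example:
  "wkorazfxnnld" -> "WKORAZFXNNLD" -> "WKORAZFXNLD" -> "wkorazfxnld" -> "kycfontlbzr"
  "mtioavmodng" -> "MTIOAVMODNG" -> "MTIOAVMODNG" -> "mtioavmodng" -> "ahwcojacrbu"
  "jclxjxdokeyk" -> "JCLXJXDOKEYK" -> "JCLXJXDOKEYK" -> "jclxjxdokeyk" -> "xqzlxlrcysmy"
  "vzyzythwul" -> "VZYZYTHWUL" -> "VZYZYTHWUL" -> "vzyzythwul" -> "jnmnmhvkiz"
  "ytffffl" -> "YTFFFFL" -> "YTFL" -> "ytfl" -> "mhtz"
  "jpvmgjf" -> "JPVMGJF" -> "JPVMGJF" -> "jpvmgjf" -> "xdjauxt"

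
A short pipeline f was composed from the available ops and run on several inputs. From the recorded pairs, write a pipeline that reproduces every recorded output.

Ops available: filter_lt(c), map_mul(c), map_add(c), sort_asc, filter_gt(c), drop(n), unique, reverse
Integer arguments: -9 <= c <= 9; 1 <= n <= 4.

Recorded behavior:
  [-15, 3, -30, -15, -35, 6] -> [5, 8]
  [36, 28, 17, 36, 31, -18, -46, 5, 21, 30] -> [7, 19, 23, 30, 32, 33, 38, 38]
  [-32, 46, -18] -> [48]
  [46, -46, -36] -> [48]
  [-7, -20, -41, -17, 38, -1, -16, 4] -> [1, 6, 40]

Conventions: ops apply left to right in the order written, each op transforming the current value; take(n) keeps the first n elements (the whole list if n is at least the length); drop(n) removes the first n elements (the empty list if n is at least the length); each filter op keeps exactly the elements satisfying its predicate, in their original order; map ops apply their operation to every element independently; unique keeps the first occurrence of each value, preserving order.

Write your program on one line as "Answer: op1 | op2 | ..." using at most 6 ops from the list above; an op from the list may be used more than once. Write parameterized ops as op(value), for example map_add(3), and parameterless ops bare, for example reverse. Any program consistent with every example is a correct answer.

reverse | map_add(-7) | sort_asc | filter_gt(-9) | map_add(9)

Check, running the answer program on each example:
  [-15, 3, -30, -15, -35, 6] -> [6, -35, -15, -30, 3, -15] -> [-1, -42, -22, -37, -4, -22] -> [-42, -37, -22, -22, -4, -1] -> [-4, -1] -> [5, 8]
  [36, 28, 17, 36, 31, -18, -46, 5, 21, 30] -> [30, 21, 5, -46, -18, 31, 36, 17, 28, 36] -> [23, 14, -2, -53, -25, 24, 29, 10, 21, 29] -> [-53, -25, -2, 10, 14, 21, 23, 24, 29, 29] -> [-2, 10, 14, 21, 23, 24, 29, 29] -> [7, 19, 23, 30, 32, 33, 38, 38]
  [-32, 46, -18] -> [-18, 46, -32] -> [-25, 39, -39] -> [-39, -25, 39] -> [39] -> [48]
  [46, -46, -36] -> [-36, -46, 46] -> [-43, -53, 39] -> [-53, -43, 39] -> [39] -> [48]
  [-7, -20, -41, -17, 38, -1, -16, 4] -> [4, -16, -1, 38, -17, -41, -20, -7] -> [-3, -23, -8, 31, -24, -48, -27, -14] -> [-48, -27, -24, -23, -14, -8, -3, 31] -> [-8, -3, 31] -> [1, 6, 40]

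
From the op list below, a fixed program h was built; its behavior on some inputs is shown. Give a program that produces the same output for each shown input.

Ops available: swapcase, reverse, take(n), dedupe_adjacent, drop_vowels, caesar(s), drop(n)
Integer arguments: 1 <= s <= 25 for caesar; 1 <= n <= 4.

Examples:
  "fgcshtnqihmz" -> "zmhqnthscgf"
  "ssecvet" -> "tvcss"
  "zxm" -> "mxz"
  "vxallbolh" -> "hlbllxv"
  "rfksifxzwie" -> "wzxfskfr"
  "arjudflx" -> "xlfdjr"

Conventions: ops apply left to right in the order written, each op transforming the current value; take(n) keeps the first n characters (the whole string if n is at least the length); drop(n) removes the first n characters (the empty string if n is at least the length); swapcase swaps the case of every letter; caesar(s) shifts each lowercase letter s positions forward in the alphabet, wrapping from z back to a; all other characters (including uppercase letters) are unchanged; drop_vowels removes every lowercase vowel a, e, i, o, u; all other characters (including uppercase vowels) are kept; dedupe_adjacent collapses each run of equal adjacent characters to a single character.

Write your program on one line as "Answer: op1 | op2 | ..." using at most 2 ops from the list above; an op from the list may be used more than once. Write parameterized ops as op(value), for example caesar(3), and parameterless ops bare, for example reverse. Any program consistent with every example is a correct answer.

reverse | drop_vowels

Check, running the answer program on each example:
  "fgcshtnqihmz" -> "zmhiqnthscgf" -> "zmhqnthscgf"
  "ssecvet" -> "tevcess" -> "tvcss"
  "zxm" -> "mxz" -> "mxz"
  "vxallbolh" -> "hlobllaxv" -> "hlbllxv"
  "rfksifxzwie" -> "eiwzxfiskfr" -> "wzxfskfr"
  "arjudflx" -> "xlfdujra" -> "xlfdjr"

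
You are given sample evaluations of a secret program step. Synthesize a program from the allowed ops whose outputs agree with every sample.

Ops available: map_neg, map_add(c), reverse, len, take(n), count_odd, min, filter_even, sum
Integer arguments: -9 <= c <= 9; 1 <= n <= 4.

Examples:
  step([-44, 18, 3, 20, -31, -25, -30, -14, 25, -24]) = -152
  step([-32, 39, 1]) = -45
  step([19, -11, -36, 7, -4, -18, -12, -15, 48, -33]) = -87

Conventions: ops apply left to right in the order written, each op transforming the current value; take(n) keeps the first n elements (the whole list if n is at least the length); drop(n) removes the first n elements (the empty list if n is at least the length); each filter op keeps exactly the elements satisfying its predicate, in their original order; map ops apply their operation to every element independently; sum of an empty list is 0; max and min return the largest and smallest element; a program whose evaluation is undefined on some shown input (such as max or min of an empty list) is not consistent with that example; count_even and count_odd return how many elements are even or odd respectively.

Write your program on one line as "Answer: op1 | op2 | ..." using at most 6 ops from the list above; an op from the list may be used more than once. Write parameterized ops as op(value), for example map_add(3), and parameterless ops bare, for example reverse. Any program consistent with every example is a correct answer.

map_add(-8) | filter_even | map_add(1) | reverse | map_add(-6) | sum

Check, running the answer program on each example:
  [-44, 18, 3, 20, -31, -25, -30, -14, 25, -24] -> [-52, 10, -5, 12, -39, -33, -38, -22, 17, -32] -> [-52, 10, 12, -38, -22, -32] -> [-51, 11, 13, -37, -21, -31] -> [-31, -21, -37, 13, 11, -51] -> [-37, -27, -43, 7, 5, -57] -> -152
  [-32, 39, 1] -> [-40, 31, -7] -> [-40] -> [-39] -> [-39] -> [-45] -> -45
  [19, -11, -36, 7, -4, -18, -12, -15, 48, -33] -> [11, -19, -44, -1, -12, -26, -20, -23, 40, -41] -> [-44, -12, -26, -20, 40] -> [-43, -11, -25, -19, 41] -> [41, -19, -25, -11, -43] -> [35, -25, -31, -17, -49] -> -87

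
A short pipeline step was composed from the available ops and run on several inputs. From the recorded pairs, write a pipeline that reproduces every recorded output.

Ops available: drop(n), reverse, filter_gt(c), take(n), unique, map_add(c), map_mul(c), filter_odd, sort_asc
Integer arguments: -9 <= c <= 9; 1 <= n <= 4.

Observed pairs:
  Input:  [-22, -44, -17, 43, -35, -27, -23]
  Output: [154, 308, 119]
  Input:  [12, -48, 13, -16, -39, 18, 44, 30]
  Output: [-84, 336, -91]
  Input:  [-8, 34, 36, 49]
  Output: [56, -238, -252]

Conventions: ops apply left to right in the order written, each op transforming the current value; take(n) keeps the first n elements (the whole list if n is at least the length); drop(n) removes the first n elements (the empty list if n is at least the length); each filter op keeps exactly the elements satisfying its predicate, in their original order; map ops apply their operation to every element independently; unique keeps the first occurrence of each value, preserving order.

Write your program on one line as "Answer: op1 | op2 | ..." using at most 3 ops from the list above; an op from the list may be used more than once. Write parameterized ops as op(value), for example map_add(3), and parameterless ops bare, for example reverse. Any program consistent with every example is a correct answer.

take(3) | map_mul(-7)

Check, running the answer program on each example:
  [-22, -44, -17, 43, -35, -27, -23] -> [-22, -44, -17] -> [154, 308, 119]
  [12, -48, 13, -16, -39, 18, 44, 30] -> [12, -48, 13] -> [-84, 336, -91]
  [-8, 34, 36, 49] -> [-8, 34, 36] -> [56, -238, -252]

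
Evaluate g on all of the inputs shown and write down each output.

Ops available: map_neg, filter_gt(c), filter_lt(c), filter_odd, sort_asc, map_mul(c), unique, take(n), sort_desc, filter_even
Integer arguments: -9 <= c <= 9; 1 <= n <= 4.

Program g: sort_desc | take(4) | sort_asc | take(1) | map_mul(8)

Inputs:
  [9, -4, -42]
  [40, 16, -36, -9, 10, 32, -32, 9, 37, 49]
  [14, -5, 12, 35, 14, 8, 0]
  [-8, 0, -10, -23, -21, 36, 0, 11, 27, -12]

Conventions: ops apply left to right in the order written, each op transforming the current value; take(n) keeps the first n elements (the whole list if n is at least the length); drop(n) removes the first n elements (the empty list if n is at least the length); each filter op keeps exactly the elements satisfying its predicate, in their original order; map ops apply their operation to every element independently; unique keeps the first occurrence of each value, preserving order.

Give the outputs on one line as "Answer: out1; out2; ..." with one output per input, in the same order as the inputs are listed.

[-336]; [256]; [96]; [0]

Execution, op by op:
  [9, -4, -42] -> [9, -4, -42] -> [9, -4, -42] -> [-42, -4, 9] -> [-42] -> [-336]
  [40, 16, -36, -9, 10, 32, -32, 9, 37, 49] -> [49, 40, 37, 32, 16, 10, 9, -9, -32, -36] -> [49, 40, 37, 32] -> [32, 37, 40, 49] -> [32] -> [256]
  [14, -5, 12, 35, 14, 8, 0] -> [35, 14, 14, 12, 8, 0, -5] -> [35, 14, 14, 12] -> [12, 14, 14, 35] -> [12] -> [96]
  [-8, 0, -10, -23, -21, 36, 0, 11, 27, -12] -> [36, 27, 11, 0, 0, -8, -10, -12, -21, -23] -> [36, 27, 11, 0] -> [0, 11, 27, 36] -> [0] -> [0]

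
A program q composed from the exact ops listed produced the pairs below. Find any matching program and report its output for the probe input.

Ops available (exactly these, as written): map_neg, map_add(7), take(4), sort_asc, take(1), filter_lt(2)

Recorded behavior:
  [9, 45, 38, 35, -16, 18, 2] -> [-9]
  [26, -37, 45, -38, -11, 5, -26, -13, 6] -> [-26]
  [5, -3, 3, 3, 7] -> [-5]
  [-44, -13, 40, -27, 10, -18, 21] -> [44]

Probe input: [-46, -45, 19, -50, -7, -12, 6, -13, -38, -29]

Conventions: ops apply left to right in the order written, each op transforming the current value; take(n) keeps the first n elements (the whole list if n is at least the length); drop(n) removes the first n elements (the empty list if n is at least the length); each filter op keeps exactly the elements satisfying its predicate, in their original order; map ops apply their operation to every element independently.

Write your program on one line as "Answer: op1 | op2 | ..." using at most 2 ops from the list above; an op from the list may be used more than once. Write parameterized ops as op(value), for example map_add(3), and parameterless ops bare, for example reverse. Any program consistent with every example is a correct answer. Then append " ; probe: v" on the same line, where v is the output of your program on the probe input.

map_neg | take(1) ; probe: [46]

Check, running the answer program on each example:
  [9, 45, 38, 35, -16, 18, 2] -> [-9, -45, -38, -35, 16, -18, -2] -> [-9]
  [26, -37, 45, -38, -11, 5, -26, -13, 6] -> [-26, 37, -45, 38, 11, -5, 26, 13, -6] -> [-26]
  [5, -3, 3, 3, 7] -> [-5, 3, -3, -3, -7] -> [-5]
  [-44, -13, 40, -27, 10, -18, 21] -> [44, 13, -40, 27, -10, 18, -21] -> [44]
  probe: [-46, -45, 19, -50, -7, -12, 6, -13, -38, -29] -> [46, 45, -19, 50, 7, 12, -6, 13, 38, 29] -> [46]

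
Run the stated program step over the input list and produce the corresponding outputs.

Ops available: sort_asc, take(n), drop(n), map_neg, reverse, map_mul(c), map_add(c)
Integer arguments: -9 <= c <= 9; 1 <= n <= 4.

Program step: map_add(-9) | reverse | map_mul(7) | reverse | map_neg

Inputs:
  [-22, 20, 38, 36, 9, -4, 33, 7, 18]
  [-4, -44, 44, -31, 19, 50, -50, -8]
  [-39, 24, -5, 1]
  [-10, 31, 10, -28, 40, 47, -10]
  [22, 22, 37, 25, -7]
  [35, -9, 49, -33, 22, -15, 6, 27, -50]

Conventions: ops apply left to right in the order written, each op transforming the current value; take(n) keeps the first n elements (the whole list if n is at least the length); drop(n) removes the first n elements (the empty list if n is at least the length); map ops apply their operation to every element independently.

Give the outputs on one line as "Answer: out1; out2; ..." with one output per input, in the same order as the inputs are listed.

Execution, op by op:
  [-22, 20, 38, 36, 9, -4, 33, 7, 18] -> [-31, 11, 29, 27, 0, -13, 24, -2, 9] -> [9, -2, 24, -13, 0, 27, 29, 11, -31] -> [63, -14, 168, -91, 0, 189, 203, 77, -217] -> [-217, 77, 203, 189, 0, -91, 168, -14, 63] -> [217, -77, -203, -189, 0, 91, -168, 14, -63]
  [-4, -44, 44, -31, 19, 50, -50, -8] -> [-13, -53, 35, -40, 10, 41, -59, -17] -> [-17, -59, 41, 10, -40, 35, -53, -13] -> [-119, -413, 287, 70, -280, 245, -371, -91] -> [-91, -371, 245, -280, 70, 287, -413, -119] -> [91, 371, -245, 280, -70, -287, 413, 119]
  [-39, 24, -5, 1] -> [-48, 15, -14, -8] -> [-8, -14, 15, -48] -> [-56, -98, 105, -336] -> [-336, 105, -98, -56] -> [336, -105, 98, 56]
  [-10, 31, 10, -28, 40, 47, -10] -> [-19, 22, 1, -37, 31, 38, -19] -> [-19, 38, 31, -37, 1, 22, -19] -> [-133, 266, 217, -259, 7, 154, -133] -> [-133, 154, 7, -259, 217, 266, -133] -> [133, -154, -7, 259, -217, -266, 133]
  [22, 22, 37, 25, -7] -> [13, 13, 28, 16, -16] -> [-16, 16, 28, 13, 13] -> [-112, 112, 196, 91, 91] -> [91, 91, 196, 112, -112] -> [-91, -91, -196, -112, 112]
  [35, -9, 49, -33, 22, -15, 6, 27, -50] -> [26, -18, 40, -42, 13, -24, -3, 18, -59] -> [-59, 18, -3, -24, 13, -42, 40, -18, 26] -> [-413, 126, -21, -168, 91, -294, 280, -126, 182] -> [182, -126, 280, -294, 91, -168, -21, 126, -413] -> [-182, 126, -280, 294, -91, 168, 21, -126, 413]

[217, -77, -203, -189, 0, 91, -168, 14, -63]; [91, 371, -245, 280, -70, -287, 413, 119]; [336, -105, 98, 56]; [133, -154, -7, 259, -217, -266, 133]; [-91, -91, -196, -112, 112]; [-182, 126, -280, 294, -91, 168, 21, -126, 413]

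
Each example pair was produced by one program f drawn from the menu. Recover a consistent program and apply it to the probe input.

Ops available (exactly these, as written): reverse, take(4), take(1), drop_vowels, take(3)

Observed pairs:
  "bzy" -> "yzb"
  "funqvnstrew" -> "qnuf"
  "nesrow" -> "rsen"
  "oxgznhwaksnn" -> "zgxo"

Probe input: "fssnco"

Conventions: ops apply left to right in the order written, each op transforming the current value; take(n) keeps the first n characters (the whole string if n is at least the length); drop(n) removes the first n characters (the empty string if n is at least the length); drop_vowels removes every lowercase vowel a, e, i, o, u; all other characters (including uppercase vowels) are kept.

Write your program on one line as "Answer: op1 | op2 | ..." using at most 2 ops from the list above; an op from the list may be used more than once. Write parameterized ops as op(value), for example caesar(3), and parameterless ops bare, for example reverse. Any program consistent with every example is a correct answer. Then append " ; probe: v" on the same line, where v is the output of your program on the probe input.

take(4) | reverse ; probe: "nssf"

Check, running the answer program on each example:
  "bzy" -> "bzy" -> "yzb"
  "funqvnstrew" -> "funq" -> "qnuf"
  "nesrow" -> "nesr" -> "rsen"
  "oxgznhwaksnn" -> "oxgz" -> "zgxo"
  probe: "fssnco" -> "fssn" -> "nssf"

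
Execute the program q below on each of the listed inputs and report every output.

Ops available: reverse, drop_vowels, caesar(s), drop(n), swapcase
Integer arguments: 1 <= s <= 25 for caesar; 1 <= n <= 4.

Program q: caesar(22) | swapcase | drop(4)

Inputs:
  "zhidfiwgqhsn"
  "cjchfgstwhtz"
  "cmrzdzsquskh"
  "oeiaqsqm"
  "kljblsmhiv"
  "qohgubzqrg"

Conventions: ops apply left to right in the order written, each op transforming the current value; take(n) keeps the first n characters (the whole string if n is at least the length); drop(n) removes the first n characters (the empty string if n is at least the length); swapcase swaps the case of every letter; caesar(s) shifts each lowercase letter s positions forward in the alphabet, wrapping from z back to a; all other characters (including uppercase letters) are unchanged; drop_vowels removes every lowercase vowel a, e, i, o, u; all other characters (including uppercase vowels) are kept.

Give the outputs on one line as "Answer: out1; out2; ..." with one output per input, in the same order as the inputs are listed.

Execution, op by op:
  "zhidfiwgqhsn" -> "vdezbescmdoj" -> "VDEZBESCMDOJ" -> "BESCMDOJ"
  "cjchfgstwhtz" -> "yfydbcopsdpv" -> "YFYDBCOPSDPV" -> "BCOPSDPV"
  "cmrzdzsquskh" -> "yinvzvomqogd" -> "YINVZVOMQOGD" -> "ZVOMQOGD"
  "oeiaqsqm" -> "kaewmomi" -> "KAEWMOMI" -> "MOMI"
  "kljblsmhiv" -> "ghfxhoider" -> "GHFXHOIDER" -> "HOIDER"
  "qohgubzqrg" -> "mkdcqxvmnc" -> "MKDCQXVMNC" -> "QXVMNC"

"BESCMDOJ"; "BCOPSDPV"; "ZVOMQOGD"; "MOMI"; "HOIDER"; "QXVMNC"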